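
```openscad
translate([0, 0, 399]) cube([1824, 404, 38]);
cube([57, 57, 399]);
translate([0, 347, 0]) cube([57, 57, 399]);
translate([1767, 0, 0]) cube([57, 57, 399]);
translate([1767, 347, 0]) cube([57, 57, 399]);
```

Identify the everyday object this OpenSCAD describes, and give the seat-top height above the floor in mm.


A bench. The seat-top height is 437 mm.

A long slab on four corner posts — a bench. The slab sits at z = 399 with thickness 38, so the top is 399 + 38 = 437 mm.


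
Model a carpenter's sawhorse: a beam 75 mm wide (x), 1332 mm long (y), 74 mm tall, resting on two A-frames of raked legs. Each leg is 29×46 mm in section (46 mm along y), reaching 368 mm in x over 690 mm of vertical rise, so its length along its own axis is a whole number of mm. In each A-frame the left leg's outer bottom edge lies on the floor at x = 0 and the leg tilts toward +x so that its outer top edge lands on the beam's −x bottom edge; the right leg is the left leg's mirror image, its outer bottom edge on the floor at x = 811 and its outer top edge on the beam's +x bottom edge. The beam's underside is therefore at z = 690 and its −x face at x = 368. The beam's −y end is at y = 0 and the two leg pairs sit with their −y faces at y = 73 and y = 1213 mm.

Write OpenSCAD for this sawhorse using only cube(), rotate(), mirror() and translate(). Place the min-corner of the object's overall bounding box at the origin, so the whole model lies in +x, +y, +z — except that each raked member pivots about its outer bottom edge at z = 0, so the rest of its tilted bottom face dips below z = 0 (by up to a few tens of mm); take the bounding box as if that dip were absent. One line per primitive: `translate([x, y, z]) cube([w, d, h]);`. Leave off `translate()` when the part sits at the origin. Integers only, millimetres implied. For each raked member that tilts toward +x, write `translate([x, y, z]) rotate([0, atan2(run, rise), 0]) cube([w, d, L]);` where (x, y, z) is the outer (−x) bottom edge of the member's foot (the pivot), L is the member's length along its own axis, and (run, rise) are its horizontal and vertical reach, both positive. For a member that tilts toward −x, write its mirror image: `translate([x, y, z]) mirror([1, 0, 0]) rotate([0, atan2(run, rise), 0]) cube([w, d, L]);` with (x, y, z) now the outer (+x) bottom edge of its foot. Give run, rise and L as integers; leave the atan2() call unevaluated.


// leg length = √(368² + 690²) = 782
// right-leg outer foot x = 2·368 + 75 = 811
// beam min-corner = (368, 0, 690)
translate([368, 0, 690]) cube([75, 1332, 74]);
translate([0, 73, 0]) rotate([0, atan2(368, 690), 0]) cube([29, 46, 782]);
translate([811, 73, 0]) mirror([1, 0, 0]) rotate([0, atan2(368, 690), 0]) cube([29, 46, 782]);
translate([0, 1213, 0]) rotate([0, atan2(368, 690), 0]) cube([29, 46, 782]);
translate([811, 1213, 0]) mirror([1, 0, 0]) rotate([0, atan2(368, 690), 0]) cube([29, 46, 782]);


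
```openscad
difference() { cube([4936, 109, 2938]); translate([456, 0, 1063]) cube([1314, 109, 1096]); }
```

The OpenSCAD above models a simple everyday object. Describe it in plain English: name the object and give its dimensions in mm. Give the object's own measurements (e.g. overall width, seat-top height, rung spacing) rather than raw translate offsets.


A wall 4936 mm long (x), 109 mm thick (y), 2938 mm tall, with a rectangular window opening cut through it. The opening is 1314 mm wide and 1096 mm tall; its sill is at z = 1063 mm and its near (−x) edge is 456 mm from the wall's −x end. The opening passes through the full wall thickness.


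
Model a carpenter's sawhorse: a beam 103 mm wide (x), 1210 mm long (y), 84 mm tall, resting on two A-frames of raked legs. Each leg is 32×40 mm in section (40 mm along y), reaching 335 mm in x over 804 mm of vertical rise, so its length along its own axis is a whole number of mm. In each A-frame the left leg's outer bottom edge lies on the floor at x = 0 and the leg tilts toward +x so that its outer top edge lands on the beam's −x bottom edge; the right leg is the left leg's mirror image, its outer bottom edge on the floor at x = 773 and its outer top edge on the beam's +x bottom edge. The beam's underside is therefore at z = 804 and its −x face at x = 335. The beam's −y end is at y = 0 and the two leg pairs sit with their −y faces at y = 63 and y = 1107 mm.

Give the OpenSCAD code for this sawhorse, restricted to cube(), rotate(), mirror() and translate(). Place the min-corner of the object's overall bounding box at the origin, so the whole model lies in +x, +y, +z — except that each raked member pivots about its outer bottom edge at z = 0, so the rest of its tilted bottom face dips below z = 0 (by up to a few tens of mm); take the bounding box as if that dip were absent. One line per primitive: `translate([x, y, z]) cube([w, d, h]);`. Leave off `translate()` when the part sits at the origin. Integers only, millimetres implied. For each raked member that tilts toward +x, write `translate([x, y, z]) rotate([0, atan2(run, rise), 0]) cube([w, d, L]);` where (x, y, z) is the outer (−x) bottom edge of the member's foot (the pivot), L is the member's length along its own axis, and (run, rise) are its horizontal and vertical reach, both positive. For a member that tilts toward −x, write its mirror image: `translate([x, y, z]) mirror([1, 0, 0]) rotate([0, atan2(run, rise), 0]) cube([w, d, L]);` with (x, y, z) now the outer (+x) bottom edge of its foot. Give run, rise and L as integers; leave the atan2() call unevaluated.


translate([335, 0, 804]) cube([103, 1210, 84]);
translate([0, 63, 0]) rotate([0, atan2(335, 804), 0]) cube([32, 40, 871]);
translate([773, 63, 0]) mirror([1, 0, 0]) rotate([0, atan2(335, 804), 0]) cube([32, 40, 871]);
translate([0, 1107, 0]) rotate([0, atan2(335, 804), 0]) cube([32, 40, 871]);
translate([773, 1107, 0]) mirror([1, 0, 0]) rotate([0, atan2(335, 804), 0]) cube([32, 40, 871]);


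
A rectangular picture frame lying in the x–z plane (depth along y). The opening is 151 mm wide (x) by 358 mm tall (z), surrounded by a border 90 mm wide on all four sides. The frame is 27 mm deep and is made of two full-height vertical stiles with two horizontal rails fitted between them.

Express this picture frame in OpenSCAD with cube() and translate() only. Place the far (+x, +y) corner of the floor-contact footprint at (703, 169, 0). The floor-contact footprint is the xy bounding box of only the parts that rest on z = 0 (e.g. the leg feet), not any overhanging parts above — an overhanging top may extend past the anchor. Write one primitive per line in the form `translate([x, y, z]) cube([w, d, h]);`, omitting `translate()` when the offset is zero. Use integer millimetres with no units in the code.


translate([372, 142, 0]) cube([90, 27, 538]);
translate([613, 142, 0]) cube([90, 27, 538]);
translate([462, 142, 0]) cube([151, 27, 90]);
translate([462, 142, 448]) cube([151, 27, 90]);


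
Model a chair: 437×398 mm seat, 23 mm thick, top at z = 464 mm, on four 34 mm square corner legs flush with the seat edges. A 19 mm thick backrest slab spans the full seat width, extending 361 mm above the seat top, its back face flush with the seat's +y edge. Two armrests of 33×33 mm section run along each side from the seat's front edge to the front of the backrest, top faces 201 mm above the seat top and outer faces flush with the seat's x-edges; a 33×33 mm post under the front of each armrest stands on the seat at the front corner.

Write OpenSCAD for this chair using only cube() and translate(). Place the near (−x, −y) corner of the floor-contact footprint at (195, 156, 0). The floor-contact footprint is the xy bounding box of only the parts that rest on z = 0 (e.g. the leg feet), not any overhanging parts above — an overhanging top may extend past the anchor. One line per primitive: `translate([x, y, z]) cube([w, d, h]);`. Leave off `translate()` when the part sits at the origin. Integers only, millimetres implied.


translate([195, 156, 441]) cube([437, 398, 23]);
translate([195, 156, 0]) cube([34, 34, 441]);
translate([598, 156, 0]) cube([34, 34, 441]);
translate([195, 520, 0]) cube([34, 34, 441]);
translate([598, 520, 0]) cube([34, 34, 441]);
translate([195, 535, 464]) cube([437, 19, 361]);
translate([195, 156, 632]) cube([33, 379, 33]);
translate([599, 156, 632]) cube([33, 379, 33]);
translate([195, 156, 464]) cube([33, 33, 168]);
translate([599, 156, 464]) cube([33, 33, 168]);


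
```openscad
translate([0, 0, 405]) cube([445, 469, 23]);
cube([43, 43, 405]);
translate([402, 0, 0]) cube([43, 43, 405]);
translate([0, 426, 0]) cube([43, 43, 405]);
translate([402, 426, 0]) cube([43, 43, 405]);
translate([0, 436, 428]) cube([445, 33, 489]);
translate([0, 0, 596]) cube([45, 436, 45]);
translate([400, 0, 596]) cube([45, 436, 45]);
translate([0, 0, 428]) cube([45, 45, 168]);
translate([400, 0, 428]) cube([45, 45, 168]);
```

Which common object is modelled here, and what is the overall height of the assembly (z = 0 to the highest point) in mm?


A chair. The overall height is 917 mm.

A slab on four corner posts with a tall panel at the back — a chair. The seat slab sits at z = 405 with thickness 23, and the 489 mm backrest starts at the seat top, so the overall height is 405 + 23 + 489 = 917 mm.


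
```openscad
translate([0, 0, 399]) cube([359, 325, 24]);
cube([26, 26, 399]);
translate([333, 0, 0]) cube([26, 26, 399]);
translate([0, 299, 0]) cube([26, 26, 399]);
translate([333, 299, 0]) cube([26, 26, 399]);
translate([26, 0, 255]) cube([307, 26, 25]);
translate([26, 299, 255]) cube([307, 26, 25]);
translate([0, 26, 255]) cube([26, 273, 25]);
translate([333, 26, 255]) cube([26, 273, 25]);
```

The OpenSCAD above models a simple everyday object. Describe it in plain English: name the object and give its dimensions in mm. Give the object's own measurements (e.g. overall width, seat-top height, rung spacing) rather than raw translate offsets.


A simple wooden stool: a rectangular seat 359 mm (x) by 325 mm (y), 24 mm thick, top face at z = 423 mm, on four square legs, each 26×26 mm in cross-section. The legs rest on z = 0, each flush with a corner of the seat. Four stretchers, 26 mm wide and 25 mm tall, connect adjacent legs with their undersides at z = 255 mm, each running between the inner faces of the legs it joins and aligned with the legs' outer faces on the other axis.


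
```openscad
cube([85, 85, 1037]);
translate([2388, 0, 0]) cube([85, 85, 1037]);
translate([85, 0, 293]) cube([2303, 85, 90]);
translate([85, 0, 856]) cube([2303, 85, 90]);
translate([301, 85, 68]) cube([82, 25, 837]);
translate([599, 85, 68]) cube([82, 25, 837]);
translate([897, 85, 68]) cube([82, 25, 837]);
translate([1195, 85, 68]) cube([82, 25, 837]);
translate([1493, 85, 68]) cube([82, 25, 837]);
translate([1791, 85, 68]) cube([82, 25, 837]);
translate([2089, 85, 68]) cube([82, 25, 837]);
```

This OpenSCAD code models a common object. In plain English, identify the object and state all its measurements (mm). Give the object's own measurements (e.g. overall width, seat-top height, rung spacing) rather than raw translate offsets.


A fence section. Two 85×85 mm posts, 1037 mm tall, stand on the floor with a clear span of 2303 mm between their inner faces. Two horizontal rails of 85×90 mm section span the gap between the posts with their undersides at z = 293 mm and z = 856 mm, flush with the posts' −y face. 7 pickets, each 82 mm wide, 25 mm thick and 837 mm tall, are fixed to the +y face of the rails with their bottoms at z = 68 mm, spaced across the span with a 216 mm gap after the −x post and between neighbouring pickets, with 217 mm left before the +x post.


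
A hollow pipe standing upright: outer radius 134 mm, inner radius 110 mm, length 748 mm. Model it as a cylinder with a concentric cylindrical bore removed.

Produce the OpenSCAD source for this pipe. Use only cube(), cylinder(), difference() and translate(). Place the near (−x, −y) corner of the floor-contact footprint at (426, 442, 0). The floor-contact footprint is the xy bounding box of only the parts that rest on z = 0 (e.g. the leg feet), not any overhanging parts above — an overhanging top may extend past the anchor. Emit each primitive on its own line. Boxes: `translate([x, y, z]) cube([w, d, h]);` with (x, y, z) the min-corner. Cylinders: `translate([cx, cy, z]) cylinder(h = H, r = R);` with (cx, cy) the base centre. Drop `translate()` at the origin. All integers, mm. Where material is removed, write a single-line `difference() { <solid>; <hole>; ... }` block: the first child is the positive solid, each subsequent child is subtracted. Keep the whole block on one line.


difference() { translate([560, 576, 0]) cylinder(h = 748, r = 134); translate([560, 576, 0]) cylinder(h = 748, r = 110); }


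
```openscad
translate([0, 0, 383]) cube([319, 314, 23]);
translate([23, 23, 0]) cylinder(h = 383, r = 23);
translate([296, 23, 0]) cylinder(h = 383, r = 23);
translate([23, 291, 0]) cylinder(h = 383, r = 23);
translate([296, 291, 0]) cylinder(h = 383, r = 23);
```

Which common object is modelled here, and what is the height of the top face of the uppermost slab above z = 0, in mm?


A stool. The seat height is 406 mm.

A 319×314×23 slab at z = 383 on four corner cylinders — a stool. The seat top is 383 + 23 = 406 mm.


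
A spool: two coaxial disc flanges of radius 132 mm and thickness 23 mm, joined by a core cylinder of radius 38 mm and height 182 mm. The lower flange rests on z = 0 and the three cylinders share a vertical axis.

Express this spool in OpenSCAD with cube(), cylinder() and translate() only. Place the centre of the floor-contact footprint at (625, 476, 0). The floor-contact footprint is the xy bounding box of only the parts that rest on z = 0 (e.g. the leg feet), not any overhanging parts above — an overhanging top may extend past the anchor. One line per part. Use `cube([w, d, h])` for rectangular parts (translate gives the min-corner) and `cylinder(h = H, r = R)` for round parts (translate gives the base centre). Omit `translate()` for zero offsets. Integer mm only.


translate([625, 476, 0]) cylinder(h = 23, r = 132);
translate([625, 476, 23]) cylinder(h = 182, r = 38);
translate([625, 476, 205]) cylinder(h = 23, r = 132);


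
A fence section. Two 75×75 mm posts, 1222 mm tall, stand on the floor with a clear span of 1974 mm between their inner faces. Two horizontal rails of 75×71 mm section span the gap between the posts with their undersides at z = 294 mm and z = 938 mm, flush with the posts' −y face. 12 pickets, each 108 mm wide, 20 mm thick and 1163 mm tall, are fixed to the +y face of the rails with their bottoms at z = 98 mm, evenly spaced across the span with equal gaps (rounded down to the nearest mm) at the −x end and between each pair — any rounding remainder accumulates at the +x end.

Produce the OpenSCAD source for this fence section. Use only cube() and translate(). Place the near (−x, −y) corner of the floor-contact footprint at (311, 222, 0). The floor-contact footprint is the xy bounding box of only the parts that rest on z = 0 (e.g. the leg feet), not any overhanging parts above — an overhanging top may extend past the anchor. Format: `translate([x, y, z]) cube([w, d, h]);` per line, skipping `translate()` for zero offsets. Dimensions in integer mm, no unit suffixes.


translate([311, 222, 0]) cube([75, 75, 1222]);
translate([2360, 222, 0]) cube([75, 75, 1222]);
translate([386, 222, 294]) cube([1974, 75, 71]);
translate([386, 222, 938]) cube([1974, 75, 71]);
translate([438, 297, 98]) cube([108, 20, 1163]);
translate([598, 297, 98]) cube([108, 20, 1163]);
translate([758, 297, 98]) cube([108, 20, 1163]);
translate([918, 297, 98]) cube([108, 20, 1163]);
translate([1078, 297, 98]) cube([108, 20, 1163]);
translate([1238, 297, 98]) cube([108, 20, 1163]);
translate([1398, 297, 98]) cube([108, 20, 1163]);
translate([1558, 297, 98]) cube([108, 20, 1163]);
translate([1718, 297, 98]) cube([108, 20, 1163]);
translate([1878, 297, 98]) cube([108, 20, 1163]);
translate([2038, 297, 98]) cube([108, 20, 1163]);
translate([2198, 297, 98]) cube([108, 20, 1163]);


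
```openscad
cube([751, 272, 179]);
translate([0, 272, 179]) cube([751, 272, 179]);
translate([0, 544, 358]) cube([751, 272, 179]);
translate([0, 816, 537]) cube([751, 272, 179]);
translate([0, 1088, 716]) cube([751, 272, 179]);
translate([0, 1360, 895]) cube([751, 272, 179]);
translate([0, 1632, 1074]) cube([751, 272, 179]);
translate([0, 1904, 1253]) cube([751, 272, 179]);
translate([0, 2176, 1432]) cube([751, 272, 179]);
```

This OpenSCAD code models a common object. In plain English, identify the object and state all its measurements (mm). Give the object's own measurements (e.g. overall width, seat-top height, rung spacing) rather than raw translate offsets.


A straight staircase of 9 solid steps. Each step is 751 mm wide (x), 272 mm deep (y, the going) and 179 mm tall (the rise). The first step rests on the floor; each subsequent step sits one going further in +y and one rise higher in +z, directly behind and above the previous step with no overlap.


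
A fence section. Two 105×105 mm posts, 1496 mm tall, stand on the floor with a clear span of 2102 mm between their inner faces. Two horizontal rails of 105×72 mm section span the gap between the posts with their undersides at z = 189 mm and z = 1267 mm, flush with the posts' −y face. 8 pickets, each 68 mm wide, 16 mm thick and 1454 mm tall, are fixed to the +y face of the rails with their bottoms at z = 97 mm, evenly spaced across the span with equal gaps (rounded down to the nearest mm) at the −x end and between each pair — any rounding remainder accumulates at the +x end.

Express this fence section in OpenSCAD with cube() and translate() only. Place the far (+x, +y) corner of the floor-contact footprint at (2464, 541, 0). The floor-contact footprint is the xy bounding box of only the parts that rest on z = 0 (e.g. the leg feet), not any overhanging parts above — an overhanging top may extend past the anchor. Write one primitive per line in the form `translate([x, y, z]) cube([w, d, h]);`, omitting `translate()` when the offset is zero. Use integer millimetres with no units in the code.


translate([152, 436, 0]) cube([105, 105, 1496]);
translate([2359, 436, 0]) cube([105, 105, 1496]);
translate([257, 436, 189]) cube([2102, 105, 72]);
translate([257, 436, 1267]) cube([2102, 105, 72]);
translate([430, 541, 97]) cube([68, 16, 1454]);
translate([671, 541, 97]) cube([68, 16, 1454]);
translate([912, 541, 97]) cube([68, 16, 1454]);
translate([1153, 541, 97]) cube([68, 16, 1454]);
translate([1394, 541, 97]) cube([68, 16, 1454]);
translate([1635, 541, 97]) cube([68, 16, 1454]);
translate([1876, 541, 97]) cube([68, 16, 1454]);
translate([2117, 541, 97]) cube([68, 16, 1454]);


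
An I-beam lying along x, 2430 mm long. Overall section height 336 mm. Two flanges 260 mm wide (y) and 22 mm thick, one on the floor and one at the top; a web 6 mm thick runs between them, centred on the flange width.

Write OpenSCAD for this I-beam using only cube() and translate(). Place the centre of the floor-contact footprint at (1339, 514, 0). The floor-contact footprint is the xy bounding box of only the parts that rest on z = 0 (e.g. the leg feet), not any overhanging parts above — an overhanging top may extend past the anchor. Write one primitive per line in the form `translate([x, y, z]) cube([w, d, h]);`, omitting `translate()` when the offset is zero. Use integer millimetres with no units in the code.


translate([124, 384, 0]) cube([2430, 260, 22]);
translate([124, 511, 22]) cube([2430, 6, 292]);
translate([124, 384, 314]) cube([2430, 260, 22]);


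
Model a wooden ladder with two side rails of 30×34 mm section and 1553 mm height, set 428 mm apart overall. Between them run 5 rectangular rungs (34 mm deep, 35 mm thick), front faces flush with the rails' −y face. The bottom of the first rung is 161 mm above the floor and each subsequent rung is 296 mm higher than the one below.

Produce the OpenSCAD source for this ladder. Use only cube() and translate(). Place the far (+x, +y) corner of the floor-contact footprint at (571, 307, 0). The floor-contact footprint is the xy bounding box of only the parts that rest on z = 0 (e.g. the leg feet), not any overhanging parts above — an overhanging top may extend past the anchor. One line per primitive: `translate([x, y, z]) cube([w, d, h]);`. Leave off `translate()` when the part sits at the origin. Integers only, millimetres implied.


translate([143, 273, 0]) cube([30, 34, 1553]);
translate([541, 273, 0]) cube([30, 34, 1553]);
translate([173, 273, 161]) cube([368, 34, 35]);
translate([173, 273, 457]) cube([368, 34, 35]);
translate([173, 273, 753]) cube([368, 34, 35]);
translate([173, 273, 1049]) cube([368, 34, 35]);
translate([173, 273, 1345]) cube([368, 34, 35]);


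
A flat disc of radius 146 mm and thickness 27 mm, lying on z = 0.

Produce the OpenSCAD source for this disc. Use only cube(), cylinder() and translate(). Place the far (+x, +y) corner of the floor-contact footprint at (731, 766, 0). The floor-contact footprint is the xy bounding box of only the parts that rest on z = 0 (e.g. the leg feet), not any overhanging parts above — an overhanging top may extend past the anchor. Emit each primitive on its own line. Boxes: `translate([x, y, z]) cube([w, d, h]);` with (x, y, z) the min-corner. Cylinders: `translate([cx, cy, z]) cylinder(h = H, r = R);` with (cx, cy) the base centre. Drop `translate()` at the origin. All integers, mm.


translate([585, 620, 0]) cylinder(h = 27, r = 146);


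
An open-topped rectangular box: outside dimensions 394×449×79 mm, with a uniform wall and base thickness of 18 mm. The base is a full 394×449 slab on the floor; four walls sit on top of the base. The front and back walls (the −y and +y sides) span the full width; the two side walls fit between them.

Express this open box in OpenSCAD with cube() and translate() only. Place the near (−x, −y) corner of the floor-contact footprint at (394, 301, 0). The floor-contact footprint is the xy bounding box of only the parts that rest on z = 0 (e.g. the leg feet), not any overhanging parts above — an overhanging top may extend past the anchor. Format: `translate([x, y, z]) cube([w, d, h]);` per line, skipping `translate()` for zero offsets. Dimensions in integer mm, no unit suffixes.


translate([394, 301, 0]) cube([394, 449, 18]);
translate([394, 301, 18]) cube([394, 18, 61]);
translate([394, 732, 18]) cube([394, 18, 61]);
translate([394, 319, 18]) cube([18, 413, 61]);
translate([770, 319, 18]) cube([18, 413, 61]);


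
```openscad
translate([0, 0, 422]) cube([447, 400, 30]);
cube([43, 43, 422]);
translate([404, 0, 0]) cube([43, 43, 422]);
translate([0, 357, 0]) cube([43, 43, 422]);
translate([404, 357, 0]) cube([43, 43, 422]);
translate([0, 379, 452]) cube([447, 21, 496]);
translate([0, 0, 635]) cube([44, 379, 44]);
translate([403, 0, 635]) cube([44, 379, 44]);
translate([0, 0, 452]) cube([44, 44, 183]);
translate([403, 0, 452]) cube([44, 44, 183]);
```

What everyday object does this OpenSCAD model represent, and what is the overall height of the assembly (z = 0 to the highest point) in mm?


A chair. The overall height is 948 mm.

A slab on four corner posts with a tall panel at the back — a chair. The seat slab sits at z = 422 with thickness 30, and the 496 mm backrest starts at the seat top, so the overall height is 422 + 30 + 496 = 948 mm.


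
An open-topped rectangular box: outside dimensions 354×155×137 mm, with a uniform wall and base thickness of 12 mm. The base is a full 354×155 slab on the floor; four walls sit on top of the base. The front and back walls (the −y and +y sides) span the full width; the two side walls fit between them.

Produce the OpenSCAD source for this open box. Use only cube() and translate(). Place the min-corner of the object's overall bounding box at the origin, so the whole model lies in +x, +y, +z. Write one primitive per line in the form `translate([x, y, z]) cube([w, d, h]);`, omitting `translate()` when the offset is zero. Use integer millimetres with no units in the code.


cube([354, 155, 12]);
translate([0, 0, 12]) cube([354, 12, 125]);
translate([0, 143, 12]) cube([354, 12, 125]);
translate([0, 12, 12]) cube([12, 131, 125]);
translate([342, 12, 12]) cube([12, 131, 125]);


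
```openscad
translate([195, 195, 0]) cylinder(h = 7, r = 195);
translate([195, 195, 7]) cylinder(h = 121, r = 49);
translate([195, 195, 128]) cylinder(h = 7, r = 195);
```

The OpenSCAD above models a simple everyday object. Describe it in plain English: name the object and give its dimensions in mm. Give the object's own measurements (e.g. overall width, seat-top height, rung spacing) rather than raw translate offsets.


A spool: two coaxial disc flanges of radius 195 mm and thickness 7 mm, joined by a core cylinder of radius 49 mm and height 121 mm. The lower flange rests on z = 0 and the three cylinders share a vertical axis.


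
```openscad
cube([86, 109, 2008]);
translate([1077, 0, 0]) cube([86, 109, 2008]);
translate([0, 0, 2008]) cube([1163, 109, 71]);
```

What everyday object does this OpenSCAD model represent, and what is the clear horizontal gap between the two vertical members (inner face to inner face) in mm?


A door frame. The clear opening width is 991 mm.

Two 2008 mm tall posts with a header on top — a door frame. The left jamb is 86 mm wide at x = 0; the right jamb starts at x = 1077. The clear opening is 1077 − 86 = 991 mm.


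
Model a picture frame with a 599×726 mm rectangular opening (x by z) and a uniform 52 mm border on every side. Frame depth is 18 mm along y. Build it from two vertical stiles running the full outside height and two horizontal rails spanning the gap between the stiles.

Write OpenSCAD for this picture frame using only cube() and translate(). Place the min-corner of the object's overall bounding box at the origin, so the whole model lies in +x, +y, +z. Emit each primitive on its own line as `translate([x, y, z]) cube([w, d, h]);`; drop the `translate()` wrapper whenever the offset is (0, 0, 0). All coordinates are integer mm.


cube([52, 18, 830]);
translate([651, 0, 0]) cube([52, 18, 830]);
translate([52, 0, 0]) cube([599, 18, 52]);
translate([52, 0, 778]) cube([599, 18, 52]);


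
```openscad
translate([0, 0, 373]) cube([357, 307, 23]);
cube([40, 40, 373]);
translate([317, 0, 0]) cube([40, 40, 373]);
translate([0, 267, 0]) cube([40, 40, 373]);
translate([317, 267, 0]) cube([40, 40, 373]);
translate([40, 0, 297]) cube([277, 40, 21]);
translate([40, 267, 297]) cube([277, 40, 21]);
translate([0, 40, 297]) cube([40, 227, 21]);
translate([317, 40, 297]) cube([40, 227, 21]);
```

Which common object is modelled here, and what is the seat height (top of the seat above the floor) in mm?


A stool. The seat height is 396 mm.

A 357×307×23 slab at z = 373 on four corner posts — a stool. The seat top is 373 + 23 = 396 mm.


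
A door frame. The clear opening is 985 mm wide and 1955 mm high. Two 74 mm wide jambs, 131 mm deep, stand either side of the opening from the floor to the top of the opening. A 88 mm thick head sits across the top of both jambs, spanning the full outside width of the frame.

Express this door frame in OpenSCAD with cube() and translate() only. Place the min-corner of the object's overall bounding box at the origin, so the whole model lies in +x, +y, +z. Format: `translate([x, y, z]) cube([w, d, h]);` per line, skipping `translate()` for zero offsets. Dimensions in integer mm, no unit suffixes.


cube([74, 131, 1955]);
translate([1059, 0, 0]) cube([74, 131, 1955]);
translate([0, 0, 1955]) cube([1133, 131, 88]);


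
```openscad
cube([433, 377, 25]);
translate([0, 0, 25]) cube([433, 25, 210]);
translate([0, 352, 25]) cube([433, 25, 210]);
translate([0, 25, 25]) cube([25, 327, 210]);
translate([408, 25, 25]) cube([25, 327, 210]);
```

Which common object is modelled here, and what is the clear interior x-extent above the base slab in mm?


An open box. The internal width is 383 mm.

A 433×377 base slab with four walls standing on it — an open box. The base is 433 mm wide and the walls are 25 mm thick, so the internal width is 433 − 2 × 25 = 383 mm.


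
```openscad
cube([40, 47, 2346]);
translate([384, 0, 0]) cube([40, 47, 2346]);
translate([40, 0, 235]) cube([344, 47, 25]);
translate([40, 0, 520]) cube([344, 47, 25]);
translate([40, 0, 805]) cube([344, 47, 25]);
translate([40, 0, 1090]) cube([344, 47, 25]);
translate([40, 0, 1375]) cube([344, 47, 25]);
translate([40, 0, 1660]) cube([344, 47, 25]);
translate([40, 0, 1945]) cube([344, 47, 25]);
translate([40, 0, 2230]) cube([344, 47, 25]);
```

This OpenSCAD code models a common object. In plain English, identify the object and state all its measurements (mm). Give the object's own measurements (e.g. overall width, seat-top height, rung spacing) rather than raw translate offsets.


A straight ladder. Two 40×47 mm vertical rails, 2346 mm tall, stand 424 mm apart (outside-to-outside) with their front faces coplanar on the −y side. 8 rungs, each 47 mm deep and 25 mm tall, span between the inner faces of the rails, front faces flush with the rails. The lowest rung's underside is at z = 235 mm and rungs are spaced 285 mm apart (underside to underside).


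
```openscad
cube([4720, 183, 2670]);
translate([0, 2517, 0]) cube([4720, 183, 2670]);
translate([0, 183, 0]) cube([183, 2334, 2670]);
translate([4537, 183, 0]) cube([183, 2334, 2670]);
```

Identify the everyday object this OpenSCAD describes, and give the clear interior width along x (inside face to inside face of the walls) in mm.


A house (or room) frame. The interior width is 4354 mm.

Four 2670 mm walls enclosing a rectangle with no floor or roof — a room or house frame. Outside width is 4720 mm and wall thickness is 183 mm, so the interior width is 4720 − 2 × 183 = 4354 mm.


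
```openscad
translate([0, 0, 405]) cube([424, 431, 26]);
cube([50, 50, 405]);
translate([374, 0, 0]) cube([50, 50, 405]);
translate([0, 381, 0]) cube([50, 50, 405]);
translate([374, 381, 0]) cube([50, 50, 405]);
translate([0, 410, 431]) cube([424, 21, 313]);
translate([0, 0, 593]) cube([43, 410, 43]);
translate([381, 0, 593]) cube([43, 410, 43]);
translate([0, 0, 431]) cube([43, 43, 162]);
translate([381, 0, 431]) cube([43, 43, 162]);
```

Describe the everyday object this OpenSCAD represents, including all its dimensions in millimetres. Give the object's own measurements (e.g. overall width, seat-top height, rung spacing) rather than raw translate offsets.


A chair. The seat is a 424×431×26 mm slab with its top at z = 431 mm, on four 50×50 mm corner legs (flush with the seat edges, standing on z = 0). A flat backrest 21 mm thick, 313 mm tall, spans the full seat width and rises from the seat top along its +y edge, rear face flush with the rear of the seat. Two armrests of 43×43 mm section run along each side from the seat's front edge to the front of the backrest, top faces 205 mm above the seat top and outer faces flush with the seat's x-edges; a 43×43 mm post under the front of each armrest stands on the seat at the front corner.


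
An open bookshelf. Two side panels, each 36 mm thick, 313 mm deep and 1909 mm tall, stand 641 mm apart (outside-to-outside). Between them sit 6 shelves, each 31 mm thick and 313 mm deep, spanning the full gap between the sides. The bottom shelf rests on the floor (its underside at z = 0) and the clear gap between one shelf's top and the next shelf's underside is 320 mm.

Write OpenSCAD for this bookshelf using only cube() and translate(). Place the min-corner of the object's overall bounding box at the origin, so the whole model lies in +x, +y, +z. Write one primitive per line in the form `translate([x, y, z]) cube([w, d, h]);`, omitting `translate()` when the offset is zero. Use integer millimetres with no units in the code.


cube([36, 313, 1909]);
translate([605, 0, 0]) cube([36, 313, 1909]);
translate([36, 0, 0]) cube([569, 313, 31]);
translate([36, 0, 351]) cube([569, 313, 31]);
translate([36, 0, 702]) cube([569, 313, 31]);
translate([36, 0, 1053]) cube([569, 313, 31]);
translate([36, 0, 1404]) cube([569, 313, 31]);
translate([36, 0, 1755]) cube([569, 313, 31]);


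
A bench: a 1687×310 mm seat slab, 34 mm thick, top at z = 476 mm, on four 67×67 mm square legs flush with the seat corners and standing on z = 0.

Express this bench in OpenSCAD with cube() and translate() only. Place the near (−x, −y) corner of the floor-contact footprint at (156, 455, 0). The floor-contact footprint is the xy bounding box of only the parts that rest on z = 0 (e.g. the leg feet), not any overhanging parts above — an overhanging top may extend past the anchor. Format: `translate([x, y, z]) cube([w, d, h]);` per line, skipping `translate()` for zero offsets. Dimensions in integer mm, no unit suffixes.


translate([156, 455, 442]) cube([1687, 310, 34]);
translate([156, 455, 0]) cube([67, 67, 442]);
translate([156, 698, 0]) cube([67, 67, 442]);
translate([1776, 455, 0]) cube([67, 67, 442]);
translate([1776, 698, 0]) cube([67, 67, 442]);


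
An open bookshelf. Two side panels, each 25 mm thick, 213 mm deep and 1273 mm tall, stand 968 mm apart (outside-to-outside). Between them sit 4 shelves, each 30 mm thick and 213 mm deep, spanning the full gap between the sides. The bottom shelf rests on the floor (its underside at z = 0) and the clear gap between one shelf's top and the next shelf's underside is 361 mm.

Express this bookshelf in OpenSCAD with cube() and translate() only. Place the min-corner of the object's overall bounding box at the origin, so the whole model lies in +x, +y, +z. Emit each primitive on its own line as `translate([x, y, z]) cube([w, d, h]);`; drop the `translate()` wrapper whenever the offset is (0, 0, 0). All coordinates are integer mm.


cube([25, 213, 1273]);
translate([943, 0, 0]) cube([25, 213, 1273]);
translate([25, 0, 0]) cube([918, 213, 30]);
translate([25, 0, 391]) cube([918, 213, 30]);
translate([25, 0, 782]) cube([918, 213, 30]);
translate([25, 0, 1173]) cube([918, 213, 30]);


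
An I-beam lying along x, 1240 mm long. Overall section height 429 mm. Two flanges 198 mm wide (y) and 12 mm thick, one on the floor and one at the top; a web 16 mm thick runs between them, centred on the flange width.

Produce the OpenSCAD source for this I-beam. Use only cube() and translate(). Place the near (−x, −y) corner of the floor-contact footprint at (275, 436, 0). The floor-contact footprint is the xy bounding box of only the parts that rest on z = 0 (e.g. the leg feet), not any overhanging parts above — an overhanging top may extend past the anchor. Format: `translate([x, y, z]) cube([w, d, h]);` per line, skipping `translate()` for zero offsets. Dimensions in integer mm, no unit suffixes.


translate([275, 436, 0]) cube([1240, 198, 12]);
translate([275, 527, 12]) cube([1240, 16, 405]);
translate([275, 436, 417]) cube([1240, 198, 12]);


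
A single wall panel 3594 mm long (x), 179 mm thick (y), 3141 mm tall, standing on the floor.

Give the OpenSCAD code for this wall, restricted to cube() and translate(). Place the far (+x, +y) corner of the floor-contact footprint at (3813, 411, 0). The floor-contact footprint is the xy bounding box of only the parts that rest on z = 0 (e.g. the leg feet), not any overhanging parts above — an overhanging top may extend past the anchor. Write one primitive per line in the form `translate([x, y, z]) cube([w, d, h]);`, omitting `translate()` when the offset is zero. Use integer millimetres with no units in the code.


translate([219, 232, 0]) cube([3594, 179, 3141]);


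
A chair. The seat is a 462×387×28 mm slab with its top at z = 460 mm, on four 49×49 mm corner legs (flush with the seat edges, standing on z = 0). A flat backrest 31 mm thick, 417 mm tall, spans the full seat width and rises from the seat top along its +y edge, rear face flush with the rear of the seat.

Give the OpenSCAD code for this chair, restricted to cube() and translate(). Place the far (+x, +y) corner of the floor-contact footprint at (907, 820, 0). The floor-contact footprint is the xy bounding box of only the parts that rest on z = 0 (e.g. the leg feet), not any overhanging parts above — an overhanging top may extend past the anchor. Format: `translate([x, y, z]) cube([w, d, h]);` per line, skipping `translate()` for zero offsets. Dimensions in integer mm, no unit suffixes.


translate([445, 433, 432]) cube([462, 387, 28]);
translate([445, 433, 0]) cube([49, 49, 432]);
translate([858, 433, 0]) cube([49, 49, 432]);
translate([445, 771, 0]) cube([49, 49, 432]);
translate([858, 771, 0]) cube([49, 49, 432]);
translate([445, 789, 460]) cube([462, 31, 417]);


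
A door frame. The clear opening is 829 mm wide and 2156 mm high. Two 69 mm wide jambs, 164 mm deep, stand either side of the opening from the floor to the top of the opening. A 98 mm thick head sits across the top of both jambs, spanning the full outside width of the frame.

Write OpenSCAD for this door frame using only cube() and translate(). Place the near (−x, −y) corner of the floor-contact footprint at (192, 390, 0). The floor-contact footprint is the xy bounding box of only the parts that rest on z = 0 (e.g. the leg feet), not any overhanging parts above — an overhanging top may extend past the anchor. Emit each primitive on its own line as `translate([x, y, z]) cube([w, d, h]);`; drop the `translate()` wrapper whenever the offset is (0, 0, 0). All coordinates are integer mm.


translate([192, 390, 0]) cube([69, 164, 2156]);
translate([1090, 390, 0]) cube([69, 164, 2156]);
translate([192, 390, 2156]) cube([967, 164, 98]);


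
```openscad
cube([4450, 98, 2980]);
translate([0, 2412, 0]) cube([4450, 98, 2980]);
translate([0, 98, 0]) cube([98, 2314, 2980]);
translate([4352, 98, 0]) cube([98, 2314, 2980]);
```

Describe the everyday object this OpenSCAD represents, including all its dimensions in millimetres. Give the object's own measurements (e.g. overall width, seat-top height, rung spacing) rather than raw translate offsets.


The wall frame of a small rectangular building: four walls, each 2980 mm tall and 98 mm thick, enclosing a footprint 4450 mm (x) by 2510 mm (y) outside-to-outside, with no floor or roof. The front and back walls (the −y and +y sides) span the full width; the two side walls fit between them.


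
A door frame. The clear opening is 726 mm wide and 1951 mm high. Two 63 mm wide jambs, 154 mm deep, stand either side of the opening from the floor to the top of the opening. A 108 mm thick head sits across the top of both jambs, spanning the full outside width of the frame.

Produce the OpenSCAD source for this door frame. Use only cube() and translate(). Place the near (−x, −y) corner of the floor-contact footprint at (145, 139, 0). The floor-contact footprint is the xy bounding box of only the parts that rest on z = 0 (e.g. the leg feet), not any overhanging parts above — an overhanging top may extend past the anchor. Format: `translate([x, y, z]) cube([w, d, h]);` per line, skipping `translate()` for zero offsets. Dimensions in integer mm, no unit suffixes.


translate([145, 139, 0]) cube([63, 154, 1951]);
translate([934, 139, 0]) cube([63, 154, 1951]);
translate([145, 139, 1951]) cube([852, 154, 108]);


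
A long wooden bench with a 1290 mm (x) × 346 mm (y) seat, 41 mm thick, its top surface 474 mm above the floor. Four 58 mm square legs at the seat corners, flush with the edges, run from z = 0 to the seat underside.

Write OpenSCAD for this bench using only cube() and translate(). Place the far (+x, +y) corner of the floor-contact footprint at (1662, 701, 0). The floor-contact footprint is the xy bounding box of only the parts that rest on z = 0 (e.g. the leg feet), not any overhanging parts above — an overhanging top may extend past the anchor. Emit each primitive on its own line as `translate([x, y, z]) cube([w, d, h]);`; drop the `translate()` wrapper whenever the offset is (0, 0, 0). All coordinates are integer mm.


// leg_h = 474 − 41 = 433
translate([372, 355, 433]) cube([1290, 346, 41]);
translate([372, 355, 0]) cube([58, 58, 433]);
translate([372, 643, 0]) cube([58, 58, 433]);
translate([1604, 355, 0]) cube([58, 58, 433]);
translate([1604, 643, 0]) cube([58, 58, 433]);
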